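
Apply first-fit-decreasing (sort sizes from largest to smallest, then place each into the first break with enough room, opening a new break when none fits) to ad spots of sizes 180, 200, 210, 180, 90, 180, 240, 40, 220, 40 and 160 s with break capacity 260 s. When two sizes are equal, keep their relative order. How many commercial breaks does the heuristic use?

Sorted descending: 240, 220, 210, 200, 180, 180, 180, 160, 90, 40, 40.
  240 → break 1 (new)  [load 240/260]
  220 → break 2 (new)  [load 220/260]
  210 → break 3 (new)  [load 210/260]
  200 → break 4 (new)  [load 200/260]
  180 → break 5 (new)  [load 180/260]
  180 → break 6 (new)  [load 180/260]
  180 → break 7 (new)  [load 180/260]
  160 → break 8 (new)  [load 160/260]
  90 → break 8  [load 250/260]
  40 → break 2  [load 260/260]
  40 → break 3  [load 250/260]
8 commercial breaks opened.

8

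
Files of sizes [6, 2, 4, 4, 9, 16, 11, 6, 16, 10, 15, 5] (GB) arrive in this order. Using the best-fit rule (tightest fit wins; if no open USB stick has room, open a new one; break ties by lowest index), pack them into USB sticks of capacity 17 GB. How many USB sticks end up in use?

7

  6 → USB stick 1 (new)  [load 6/17]
  2 → USB stick 1  [load 8/17]
  4 → USB stick 1  [load 12/17]
  4 → USB stick 1  [load 16/17]
  9 → USB stick 2 (new)  [load 9/17]
  16 → USB stick 3 (new)  [load 16/17]
  11 → USB stick 4 (new)  [load 11/17]
  6 → USB stick 4  [load 17/17]
  16 → USB stick 5 (new)  [load 16/17]
  10 → USB stick 6 (new)  [load 10/17]
  15 → USB stick 7 (new)  [load 15/17]
  5 → USB stick 6  [load 15/17]
7 USB sticks opened.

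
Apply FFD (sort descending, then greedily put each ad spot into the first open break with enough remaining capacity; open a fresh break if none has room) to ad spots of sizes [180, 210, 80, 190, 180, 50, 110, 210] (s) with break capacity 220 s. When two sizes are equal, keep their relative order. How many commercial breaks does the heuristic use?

7

Sorted descending: 210, 210, 190, 180, 180, 110, 80, 50.
  210 → break 1 (new)  [load 210/220]
  210 → break 2 (new)  [load 210/220]
  190 → break 3 (new)  [load 190/220]
  180 → break 4 (new)  [load 180/220]
  180 → break 5 (new)  [load 180/220]
  110 → break 6 (new)  [load 110/220]
  80 → break 6  [load 190/220]
  50 → break 7 (new)  [load 50/220]
7 commercial breaks opened.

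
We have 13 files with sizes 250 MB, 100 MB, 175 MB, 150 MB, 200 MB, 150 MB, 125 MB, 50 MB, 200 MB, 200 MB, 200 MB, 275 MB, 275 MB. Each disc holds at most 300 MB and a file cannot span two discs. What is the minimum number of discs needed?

Total = 275 + 275 + 250 + 200 + 200 + 200 + 200 + 175 + 150 + 150 + 125 + 100 + 50 = 2350 MB.
Lower bound: ⌈2350/300⌉ = 8 discs.
A packing using 9 discs:
  disc 1: 275 = 275
  disc 2: 275 = 275
  disc 3: 250 + 50 = 300
  disc 4: 200 + 100 = 300
  disc 5: 200 = 200
  disc 6: 200 = 200
  disc 7: 200 = 200
  disc 8: 175 + 125 = 300
  disc 9: 150 + 150 = 300
No arrangement into 8 discs stays within capacity, so 9 is optimal.

9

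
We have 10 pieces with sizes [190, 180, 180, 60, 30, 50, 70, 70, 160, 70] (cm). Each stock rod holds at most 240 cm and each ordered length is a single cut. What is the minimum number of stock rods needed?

5

Total = 190 + 180 + 180 + 160 + 70 + 70 + 70 + 60 + 50 + 30 = 1060 cm.
Lower bound: ⌈1060/240⌉ = 5 stock rods.
A packing using 5 stock rods:
  stock rod 1: 190 + 50 = 240
  stock rod 2: 180 + 60 = 240
  stock rod 3: 180 + 30 = 210
  stock rod 4: 160 + 70 = 230
  stock rod 5: 70 + 70 = 140
This matches the lower bound, so 5 is optimal.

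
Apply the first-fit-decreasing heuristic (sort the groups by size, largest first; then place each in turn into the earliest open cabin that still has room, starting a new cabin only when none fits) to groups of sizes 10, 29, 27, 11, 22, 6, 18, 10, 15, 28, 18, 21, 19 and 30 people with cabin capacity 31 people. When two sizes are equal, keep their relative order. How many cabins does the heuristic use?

10

Sorted descending: 30, 29, 28, 27, 22, 21, 19, 18, 18, 15, 11, 10, 10, 6.
  30 → cabin 1 (new)  [load 30/31]
  29 → cabin 2 (new)  [load 29/31]
  28 → cabin 3 (new)  [load 28/31]
  27 → cabin 4 (new)  [load 27/31]
  22 → cabin 5 (new)  [load 22/31]
  21 → cabin 6 (new)  [load 21/31]
  19 → cabin 7 (new)  [load 19/31]
  18 → cabin 8 (new)  [load 18/31]
  18 → cabin 9 (new)  [load 18/31]
  15 → cabin 10 (new)  [load 15/31]
  11 → cabin 7  [load 30/31]
  10 → cabin 6  [load 31/31]
  10 → cabin 8  [load 28/31]
  6 → cabin 5  [load 28/31]
10 cabins opened.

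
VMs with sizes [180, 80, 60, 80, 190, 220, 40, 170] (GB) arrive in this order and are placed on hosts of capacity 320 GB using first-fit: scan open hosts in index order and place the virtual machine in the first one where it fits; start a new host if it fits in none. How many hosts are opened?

  180 → host 1 (new)  [load 180/320]
  80 → host 1  [load 260/320]
  60 → host 1  [load 320/320]
  80 → host 2 (new)  [load 80/320]
  190 → host 2  [load 270/320]
  220 → host 3 (new)  [load 220/320]
  40 → host 2  [load 310/320]
  170 → host 4 (new)  [load 170/320]
4 hosts opened.

4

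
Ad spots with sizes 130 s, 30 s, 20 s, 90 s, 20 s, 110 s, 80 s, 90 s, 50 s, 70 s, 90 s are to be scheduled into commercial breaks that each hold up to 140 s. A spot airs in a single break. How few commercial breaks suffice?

7

Total = 130 + 110 + 90 + 90 + 90 + 80 + 70 + 50 + 30 + 20 + 20 = 780 s.
Lower bound: ⌈780/140⌉ = 6 commercial breaks.
A packing using 7 commercial breaks:
  break 1: 130 = 130
  break 2: 110 + 30 = 140
  break 3: 90 + 50 = 140
  break 4: 90 + 20 + 20 = 130
  break 5: 90 = 90
  break 6: 80 = 80
  break 7: 70 = 70
No arrangement into 6 commercial breaks stays within capacity, so 7 is optimal.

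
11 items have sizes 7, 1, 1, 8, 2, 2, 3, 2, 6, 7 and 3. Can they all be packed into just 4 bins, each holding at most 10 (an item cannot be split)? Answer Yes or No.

No

Total = 42; ⌈42/10⌉ = 5.
At least 5 bins are required, but only 4 are allowed.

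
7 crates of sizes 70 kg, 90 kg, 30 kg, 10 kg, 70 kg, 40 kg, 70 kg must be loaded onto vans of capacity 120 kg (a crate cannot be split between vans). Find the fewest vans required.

4

Total = 90 + 70 + 70 + 70 + 40 + 30 + 10 = 380 kg.
Lower bound: ⌈380/120⌉ = 4 vans.
A packing using 4 vans:
  van 1: 90 + 30 = 120
  van 2: 70 + 40 + 10 = 120
  van 3: 70 = 70
  van 4: 70 = 70
This matches the lower bound, so 4 is optimal.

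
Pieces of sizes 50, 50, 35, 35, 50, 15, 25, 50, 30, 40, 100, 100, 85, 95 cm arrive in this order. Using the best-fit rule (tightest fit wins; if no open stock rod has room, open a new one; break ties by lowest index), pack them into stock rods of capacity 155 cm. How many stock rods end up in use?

  50 → stock rod 1 (new)  [load 50/155]
  50 → stock rod 1  [load 100/155]
  35 → stock rod 1  [load 135/155]
  35 → stock rod 2 (new)  [load 35/155]
  50 → stock rod 2  [load 85/155]
  15 → stock rod 1  [load 150/155]
  25 → stock rod 2  [load 110/155]
  50 → stock rod 3 (new)  [load 50/155]
  30 → stock rod 2  [load 140/155]
  40 → stock rod 3  [load 90/155]
  100 → stock rod 4 (new)  [load 100/155]
  100 → stock rod 5 (new)  [load 100/155]
  85 → stock rod 6 (new)  [load 85/155]
  95 → stock rod 7 (new)  [load 95/155]
7 stock rods opened.

7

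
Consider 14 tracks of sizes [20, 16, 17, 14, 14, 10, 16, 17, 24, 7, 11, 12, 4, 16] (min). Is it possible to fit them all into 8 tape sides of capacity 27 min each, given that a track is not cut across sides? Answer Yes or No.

Total = 198 min; ⌈198/27⌉ = 8.
9 tracks each exceed half the capacity and cannot share a side, forcing at least 9 tape sides.
At least 9 tape sides are required, but only 8 are allowed.

No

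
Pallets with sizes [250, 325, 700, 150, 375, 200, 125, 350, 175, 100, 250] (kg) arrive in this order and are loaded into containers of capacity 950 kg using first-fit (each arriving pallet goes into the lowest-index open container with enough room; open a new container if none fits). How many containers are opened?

4

  250 → container 1 (new)  [load 250/950]
  325 → container 1  [load 575/950]
  700 → container 2 (new)  [load 700/950]
  150 → container 1  [load 725/950]
  375 → container 3 (new)  [load 375/950]
  200 → container 1  [load 925/950]
  125 → container 2  [load 825/950]
  350 → container 3  [load 725/950]
  175 → container 3  [load 900/950]
  100 → container 2  [load 925/950]
  250 → container 4 (new)  [load 250/950]
4 containers opened.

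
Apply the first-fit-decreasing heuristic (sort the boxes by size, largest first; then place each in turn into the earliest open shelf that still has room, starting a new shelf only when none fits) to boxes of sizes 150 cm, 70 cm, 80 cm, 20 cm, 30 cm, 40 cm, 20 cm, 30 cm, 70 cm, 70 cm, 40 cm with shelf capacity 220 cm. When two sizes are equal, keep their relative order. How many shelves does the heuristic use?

3

Sorted descending: 150, 80, 70, 70, 70, 40, 40, 30, 30, 20, 20.
  150 → shelf 1 (new)  [load 150/220]
  80 → shelf 2 (new)  [load 80/220]
  70 → shelf 1  [load 220/220]
  70 → shelf 2  [load 150/220]
  70 → shelf 2  [load 220/220]
  40 → shelf 3 (new)  [load 40/220]
  40 → shelf 3  [load 80/220]
  30 → shelf 3  [load 110/220]
  30 → shelf 3  [load 140/220]
  20 → shelf 3  [load 160/220]
  20 → shelf 3  [load 180/220]
3 shelves opened.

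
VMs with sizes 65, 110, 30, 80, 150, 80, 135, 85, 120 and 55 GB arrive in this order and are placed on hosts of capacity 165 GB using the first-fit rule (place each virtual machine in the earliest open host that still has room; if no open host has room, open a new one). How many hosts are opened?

7

  65 → host 1 (new)  [load 65/165]
  110 → host 2 (new)  [load 110/165]
  30 → host 1  [load 95/165]
  80 → host 3 (new)  [load 80/165]
  150 → host 4 (new)  [load 150/165]
  80 → host 3  [load 160/165]
  135 → host 5 (new)  [load 135/165]
  85 → host 6 (new)  [load 85/165]
  120 → host 7 (new)  [load 120/165]
  55 → host 1  [load 150/165]
7 hosts opened.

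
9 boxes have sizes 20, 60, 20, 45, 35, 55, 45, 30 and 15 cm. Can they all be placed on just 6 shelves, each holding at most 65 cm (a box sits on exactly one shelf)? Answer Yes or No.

A valid assignment using 6 shelves:
  shelf 1: 60 = 60
  shelf 2: 55 = 55
  shelf 3: 45 + 20 = 65
  shelf 4: 45 + 20 = 65
  shelf 5: 35 + 30 = 65
  shelf 6: 15 = 15
Every load is within 65 cm, so 6 shelves suffice.

Yes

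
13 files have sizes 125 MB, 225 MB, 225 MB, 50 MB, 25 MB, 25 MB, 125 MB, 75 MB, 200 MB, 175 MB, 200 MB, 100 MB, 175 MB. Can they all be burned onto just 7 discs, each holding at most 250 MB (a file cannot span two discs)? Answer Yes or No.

No

Total = 1725 MB; ⌈1725/250⌉ = 7.
The bound of 7 does not rule out 7, but exhaustive search shows no assignment into 7 discs of capacity 250 MB exists — the minimum is 8.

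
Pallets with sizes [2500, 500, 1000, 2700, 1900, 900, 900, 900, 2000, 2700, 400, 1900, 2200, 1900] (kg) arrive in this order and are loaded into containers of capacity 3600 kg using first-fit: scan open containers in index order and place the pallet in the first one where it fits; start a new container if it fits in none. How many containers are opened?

  2500 → container 1 (new)  [load 2500/3600]
  500 → container 1  [load 3000/3600]
  1000 → container 2 (new)  [load 1000/3600]
  2700 → container 3 (new)  [load 2700/3600]
  1900 → container 2  [load 2900/3600]
  900 → container 3  [load 3600/3600]
  900 → container 4 (new)  [load 900/3600]
  900 → container 4  [load 1800/3600]
  2000 → container 5 (new)  [load 2000/3600]
  2700 → container 6 (new)  [load 2700/3600]
  400 → container 1  [load 3400/3600]
  1900 → container 7 (new)  [load 1900/3600]
  2200 → container 8 (new)  [load 2200/3600]
  1900 → container 9 (new)  [load 1900/3600]
9 containers opened.

9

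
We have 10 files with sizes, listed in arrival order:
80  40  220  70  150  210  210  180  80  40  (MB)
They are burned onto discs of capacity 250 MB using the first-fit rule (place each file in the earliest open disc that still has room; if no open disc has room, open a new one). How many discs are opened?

  80 → disc 1 (new)  [load 80/250]
  40 → disc 1  [load 120/250]
  220 → disc 2 (new)  [load 220/250]
  70 → disc 1  [load 190/250]
  150 → disc 3 (new)  [load 150/250]
  210 → disc 4 (new)  [load 210/250]
  210 → disc 5 (new)  [load 210/250]
  180 → disc 6 (new)  [load 180/250]
  80 → disc 3  [load 230/250]
  40 → disc 1  [load 230/250]
6 discs opened.

6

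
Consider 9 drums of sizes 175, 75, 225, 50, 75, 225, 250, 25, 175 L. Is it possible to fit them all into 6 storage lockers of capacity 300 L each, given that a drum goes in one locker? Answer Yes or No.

A valid assignment using 5 storage lockers:
  locker 1: 250 + 50 = 300
  locker 2: 225 + 75 = 300
  locker 3: 225 + 75 = 300
  locker 4: 175 + 25 = 200
  locker 5: 175 = 175
That uses only 5 ≤ 6, so 6 storage lockers are enough.

Yes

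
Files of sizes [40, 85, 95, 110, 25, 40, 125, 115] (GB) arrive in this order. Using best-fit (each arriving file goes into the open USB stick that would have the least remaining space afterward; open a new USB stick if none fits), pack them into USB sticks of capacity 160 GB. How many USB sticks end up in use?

  40 → USB stick 1 (new)  [load 40/160]
  85 → USB stick 1  [load 125/160]
  95 → USB stick 2 (new)  [load 95/160]
  110 → USB stick 3 (new)  [load 110/160]
  25 → USB stick 1  [load 150/160]
  40 → USB stick 3  [load 150/160]
  125 → USB stick 4 (new)  [load 125/160]
  115 → USB stick 5 (new)  [load 115/160]
5 USB sticks opened.

5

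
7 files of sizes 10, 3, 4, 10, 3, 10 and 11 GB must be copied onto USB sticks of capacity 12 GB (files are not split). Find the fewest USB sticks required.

5

Total = 11 + 10 + 10 + 10 + 4 + 3 + 3 = 51 GB.
Lower bound: ⌈51/12⌉ = 5 USB sticks.
A packing using 5 USB sticks:
  USB stick 1: 11 = 11
  USB stick 2: 10 = 10
  USB stick 3: 10 = 10
  USB stick 4: 10 = 10
  USB stick 5: 4 + 3 + 3 = 10
This matches the lower bound, so 5 is optimal.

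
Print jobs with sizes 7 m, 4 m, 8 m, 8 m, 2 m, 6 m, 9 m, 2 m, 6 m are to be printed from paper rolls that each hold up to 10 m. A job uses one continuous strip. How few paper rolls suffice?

6

Total = 9 + 8 + 8 + 7 + 6 + 6 + 4 + 2 + 2 = 52 m.
Lower bound: ⌈52/10⌉ = 6 paper rolls.
A packing using 6 paper rolls:
  roll 1: 9 = 9
  roll 2: 8 + 2 = 10
  roll 3: 8 + 2 = 10
  roll 4: 7 = 7
  roll 5: 6 + 4 = 10
  roll 6: 6 = 6
This matches the lower bound, so 6 is optimal.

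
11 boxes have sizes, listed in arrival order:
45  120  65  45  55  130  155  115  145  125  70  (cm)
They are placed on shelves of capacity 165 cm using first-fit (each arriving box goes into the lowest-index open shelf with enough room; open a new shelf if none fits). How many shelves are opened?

  45 → shelf 1 (new)  [load 45/165]
  120 → shelf 1  [load 165/165]
  65 → shelf 2 (new)  [load 65/165]
  45 → shelf 2  [load 110/165]
  55 → shelf 2  [load 165/165]
  130 → shelf 3 (new)  [load 130/165]
  155 → shelf 4 (new)  [load 155/165]
  115 → shelf 5 (new)  [load 115/165]
  145 → shelf 6 (new)  [load 145/165]
  125 → shelf 7 (new)  [load 125/165]
  70 → shelf 8 (new)  [load 70/165]
8 shelves opened.

8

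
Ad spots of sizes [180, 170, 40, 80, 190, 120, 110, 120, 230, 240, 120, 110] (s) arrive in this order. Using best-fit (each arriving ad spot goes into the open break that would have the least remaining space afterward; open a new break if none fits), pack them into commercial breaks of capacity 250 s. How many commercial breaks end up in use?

  180 → break 1 (new)  [load 180/250]
  170 → break 2 (new)  [load 170/250]
  40 → break 1  [load 220/250]
  80 → break 2  [load 250/250]
  190 → break 3 (new)  [load 190/250]
  120 → break 4 (new)  [load 120/250]
  110 → break 4  [load 230/250]
  120 → break 5 (new)  [load 120/250]
  230 → break 6 (new)  [load 230/250]
  240 → break 7 (new)  [load 240/250]
  120 → break 5  [load 240/250]
  110 → break 8 (new)  [load 110/250]
8 commercial breaks opened.

8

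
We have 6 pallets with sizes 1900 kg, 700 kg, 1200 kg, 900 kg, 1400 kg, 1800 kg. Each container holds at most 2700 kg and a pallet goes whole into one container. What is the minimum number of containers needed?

Total = 1900 + 1800 + 1400 + 1200 + 900 + 700 = 7900 kg.
Lower bound: ⌈7900/2700⌉ = 3 containers.
A packing using 3 containers:
  container 1: 1900 + 700 = 2600
  container 2: 1800 + 900 = 2700
  container 3: 1400 + 1200 = 2600
This matches the lower bound, so 3 is optimal.

3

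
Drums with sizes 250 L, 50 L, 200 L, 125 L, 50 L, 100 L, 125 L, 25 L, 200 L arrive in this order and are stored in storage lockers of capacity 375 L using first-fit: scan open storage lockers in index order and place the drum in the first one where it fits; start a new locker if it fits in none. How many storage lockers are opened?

4

  250 → locker 1 (new)  [load 250/375]
  50 → locker 1  [load 300/375]
  200 → locker 2 (new)  [load 200/375]
  125 → locker 2  [load 325/375]
  50 → locker 1  [load 350/375]
  100 → locker 3 (new)  [load 100/375]
  125 → locker 3  [load 225/375]
  25 → locker 1  [load 375/375]
  200 → locker 4 (new)  [load 200/375]
4 storage lockers opened.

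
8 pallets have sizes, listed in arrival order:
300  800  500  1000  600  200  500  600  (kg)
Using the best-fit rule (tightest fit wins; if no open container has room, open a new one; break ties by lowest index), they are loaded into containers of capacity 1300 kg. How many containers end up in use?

  300 → container 1 (new)  [load 300/1300]
  800 → container 1  [load 1100/1300]
  500 → container 2 (new)  [load 500/1300]
  1000 → container 3 (new)  [load 1000/1300]
  600 → container 2  [load 1100/1300]
  200 → container 1  [load 1300/1300]
  500 → container 4 (new)  [load 500/1300]
  600 → container 4  [load 1100/1300]
4 containers opened.

4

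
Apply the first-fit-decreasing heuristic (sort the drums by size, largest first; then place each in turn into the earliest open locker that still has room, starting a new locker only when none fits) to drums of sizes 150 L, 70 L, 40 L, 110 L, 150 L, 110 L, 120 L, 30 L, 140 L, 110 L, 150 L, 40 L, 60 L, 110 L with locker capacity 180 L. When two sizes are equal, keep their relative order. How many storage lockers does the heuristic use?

9

Sorted descending: 150, 150, 150, 140, 120, 110, 110, 110, 110, 70, 60, 40, 40, 30.
  150 → locker 1 (new)  [load 150/180]
  150 → locker 2 (new)  [load 150/180]
  150 → locker 3 (new)  [load 150/180]
  140 → locker 4 (new)  [load 140/180]
  120 → locker 5 (new)  [load 120/180]
  110 → locker 6 (new)  [load 110/180]
  110 → locker 7 (new)  [load 110/180]
  110 → locker 8 (new)  [load 110/180]
  110 → locker 9 (new)  [load 110/180]
  70 → locker 6  [load 180/180]
  60 → locker 5  [load 180/180]
  40 → locker 4  [load 180/180]
  40 → locker 7  [load 150/180]
  30 → locker 1  [load 180/180]
9 storage lockers opened.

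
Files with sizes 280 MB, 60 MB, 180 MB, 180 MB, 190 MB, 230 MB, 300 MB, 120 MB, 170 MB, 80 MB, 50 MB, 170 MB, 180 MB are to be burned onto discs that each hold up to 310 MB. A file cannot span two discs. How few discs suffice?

Total = 300 + 280 + 230 + 190 + 180 + 180 + 180 + 170 + 170 + 120 + 80 + 60 + 50 = 2190 MB.
Lower bound: ⌈2190/310⌉ = 8 discs.
Also, 9 files each exceed 155 MB, and no two of those can share a disc, so at least 9 discs are needed.
A packing using 9 discs:
  disc 1: 300 = 300
  disc 2: 280 = 280
  disc 3: 230 + 80 = 310
  disc 4: 190 + 120 = 310
  disc 5: 180 + 60 + 50 = 290
  disc 6: 180 = 180
  disc 7: 180 = 180
  disc 8: 170 = 170
  disc 9: 170 = 170
This matches the lower bound, so 9 is optimal.

9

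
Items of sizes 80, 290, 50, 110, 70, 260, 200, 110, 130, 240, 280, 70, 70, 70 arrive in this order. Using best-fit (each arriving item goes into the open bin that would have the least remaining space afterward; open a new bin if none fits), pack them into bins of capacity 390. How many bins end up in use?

  80 → bin 1 (new)  [load 80/390]
  290 → bin 1  [load 370/390]
  50 → bin 2 (new)  [load 50/390]
  110 → bin 2  [load 160/390]
  70 → bin 2  [load 230/390]
  260 → bin 3 (new)  [load 260/390]
  200 → bin 4 (new)  [load 200/390]
  110 → bin 3  [load 370/390]
  130 → bin 2  [load 360/390]
  240 → bin 5 (new)  [load 240/390]
  280 → bin 6 (new)  [load 280/390]
  70 → bin 6  [load 350/390]
  70 → bin 5  [load 310/390]
  70 → bin 5  [load 380/390]
6 bins opened.

6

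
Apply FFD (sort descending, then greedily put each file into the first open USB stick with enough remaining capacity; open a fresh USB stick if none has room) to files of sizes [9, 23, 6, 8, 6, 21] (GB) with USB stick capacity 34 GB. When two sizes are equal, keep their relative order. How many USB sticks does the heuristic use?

3

Sorted descending: 23, 21, 9, 8, 6, 6.
  23 → USB stick 1 (new)  [load 23/34]
  21 → USB stick 2 (new)  [load 21/34]
  9 → USB stick 1  [load 32/34]
  8 → USB stick 2  [load 29/34]
  6 → USB stick 3 (new)  [load 6/34]
  6 → USB stick 3  [load 12/34]
3 USB sticks opened.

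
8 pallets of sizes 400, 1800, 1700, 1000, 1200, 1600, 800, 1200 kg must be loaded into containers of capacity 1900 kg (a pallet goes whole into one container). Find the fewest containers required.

Total = 1800 + 1700 + 1600 + 1200 + 1200 + 1000 + 800 + 400 = 9700 kg.
Lower bound: ⌈9700/1900⌉ = 6 containers.
A packing using 6 containers:
  container 1: 1800 = 1800
  container 2: 1700 = 1700
  container 3: 1600 = 1600
  container 4: 1200 + 400 = 1600
  container 5: 1200 = 1200
  container 6: 1000 + 800 = 1800
This matches the lower bound, so 6 is optimal.

6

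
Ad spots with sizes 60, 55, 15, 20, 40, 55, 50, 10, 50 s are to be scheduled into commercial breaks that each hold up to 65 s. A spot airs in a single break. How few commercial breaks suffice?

6

Total = 60 + 55 + 55 + 50 + 50 + 40 + 20 + 15 + 10 = 355 s.
Lower bound: ⌈355/65⌉ = 6 commercial breaks.
A packing using 6 commercial breaks:
  break 1: 60 = 60
  break 2: 55 + 10 = 65
  break 3: 55 = 55
  break 4: 50 + 15 = 65
  break 5: 50 = 50
  break 6: 40 + 20 = 60
This matches the lower bound, so 6 is optimal.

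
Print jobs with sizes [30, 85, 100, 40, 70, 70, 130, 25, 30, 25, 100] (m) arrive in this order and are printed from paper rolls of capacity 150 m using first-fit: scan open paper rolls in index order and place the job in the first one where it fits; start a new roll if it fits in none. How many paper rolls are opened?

6

  30 → roll 1 (new)  [load 30/150]
  85 → roll 1  [load 115/150]
  100 → roll 2 (new)  [load 100/150]
  40 → roll 2  [load 140/150]
  70 → roll 3 (new)  [load 70/150]
  70 → roll 3  [load 140/150]
  130 → roll 4 (new)  [load 130/150]
  25 → roll 1  [load 140/150]
  30 → roll 5 (new)  [load 30/150]
  25 → roll 5  [load 55/150]
  100 → roll 6 (new)  [load 100/150]
6 paper rolls opened.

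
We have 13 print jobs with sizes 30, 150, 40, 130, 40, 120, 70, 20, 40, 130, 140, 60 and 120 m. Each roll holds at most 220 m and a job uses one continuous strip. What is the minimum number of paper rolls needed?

6

Total = 150 + 140 + 130 + 130 + 120 + 120 + 70 + 60 + 40 + 40 + 40 + 30 + 20 = 1090 m.
Lower bound: ⌈1090/220⌉ = 5 paper rolls.
Also, 6 print jobs each exceed 110 m, and no two of those can share a roll, so at least 6 paper rolls are needed.
A packing using 6 paper rolls:
  roll 1: 150 + 70 = 220
  roll 2: 140 + 60 + 20 = 220
  roll 3: 130 + 40 + 40 = 210
  roll 4: 130 + 40 + 30 = 200
  roll 5: 120 = 120
  roll 6: 120 = 120
This matches the lower bound, so 6 is optimal.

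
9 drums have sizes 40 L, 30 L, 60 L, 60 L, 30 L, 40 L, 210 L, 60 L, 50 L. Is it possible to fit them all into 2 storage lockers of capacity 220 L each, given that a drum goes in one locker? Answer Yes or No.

No

Total = 580 L; ⌈580/220⌉ = 3.
At least 3 storage lockers are required, but only 2 are allowed.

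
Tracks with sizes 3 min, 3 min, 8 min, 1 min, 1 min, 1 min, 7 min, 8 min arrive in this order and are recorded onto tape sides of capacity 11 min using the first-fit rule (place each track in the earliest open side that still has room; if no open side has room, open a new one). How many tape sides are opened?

  3 → side 1 (new)  [load 3/11]
  3 → side 1  [load 6/11]
  8 → side 2 (new)  [load 8/11]
  1 → side 1  [load 7/11]
  1 → side 1  [load 8/11]
  1 → side 1  [load 9/11]
  7 → side 3 (new)  [load 7/11]
  8 → side 4 (new)  [load 8/11]
4 tape sides opened.

4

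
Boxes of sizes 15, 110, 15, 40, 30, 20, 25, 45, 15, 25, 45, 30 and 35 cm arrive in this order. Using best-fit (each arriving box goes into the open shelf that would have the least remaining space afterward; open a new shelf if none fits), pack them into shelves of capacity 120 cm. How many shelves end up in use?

4

  15 → shelf 1 (new)  [load 15/120]
  110 → shelf 2 (new)  [load 110/120]
  15 → shelf 1  [load 30/120]
  40 → shelf 1  [load 70/120]
  30 → shelf 1  [load 100/120]
  20 → shelf 1  [load 120/120]
  25 → shelf 3 (new)  [load 25/120]
  45 → shelf 3  [load 70/120]
  15 → shelf 3  [load 85/120]
  25 → shelf 3  [load 110/120]
  45 → shelf 4 (new)  [load 45/120]
  30 → shelf 4  [load 75/120]
  35 → shelf 4  [load 110/120]
4 shelves opened.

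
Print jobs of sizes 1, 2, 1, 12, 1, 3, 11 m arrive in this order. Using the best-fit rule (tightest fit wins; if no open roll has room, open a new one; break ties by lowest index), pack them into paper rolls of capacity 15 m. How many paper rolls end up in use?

  1 → roll 1 (new)  [load 1/15]
  2 → roll 1  [load 3/15]
  1 → roll 1  [load 4/15]
  12 → roll 2 (new)  [load 12/15]
  1 → roll 2  [load 13/15]
  3 → roll 1  [load 7/15]
  11 → roll 3 (new)  [load 11/15]
3 paper rolls opened.

3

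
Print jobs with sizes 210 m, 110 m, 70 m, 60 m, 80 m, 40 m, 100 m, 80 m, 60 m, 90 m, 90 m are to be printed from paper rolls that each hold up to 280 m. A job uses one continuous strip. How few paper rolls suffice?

4

Total = 210 + 110 + 100 + 90 + 90 + 80 + 80 + 70 + 60 + 60 + 40 = 990 m.
Lower bound: ⌈990/280⌉ = 4 paper rolls.
A packing using 4 paper rolls:
  roll 1: 210 + 70 = 280
  roll 2: 110 + 100 + 60 = 270
  roll 3: 90 + 90 + 80 = 260
  roll 4: 80 + 60 + 40 = 180
This matches the lower bound, so 4 is optimal.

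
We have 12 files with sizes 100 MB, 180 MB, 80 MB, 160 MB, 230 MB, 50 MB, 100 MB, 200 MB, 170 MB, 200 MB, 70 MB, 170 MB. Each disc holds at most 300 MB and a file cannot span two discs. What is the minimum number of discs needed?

Total = 230 + 200 + 200 + 180 + 170 + 170 + 160 + 100 + 100 + 80 + 70 + 50 = 1710 MB.
Lower bound: ⌈1710/300⌉ = 6 discs.
Also, 7 files each exceed 150 MB, and no two of those can share a disc, so at least 7 discs are needed.
A packing using 7 discs:
  disc 1: 230 + 70 = 300
  disc 2: 200 + 100 = 300
  disc 3: 200 + 100 = 300
  disc 4: 180 + 80 = 260
  disc 5: 170 + 50 = 220
  disc 6: 170 = 170
  disc 7: 160 = 160
This matches the lower bound, so 7 is optimal.

7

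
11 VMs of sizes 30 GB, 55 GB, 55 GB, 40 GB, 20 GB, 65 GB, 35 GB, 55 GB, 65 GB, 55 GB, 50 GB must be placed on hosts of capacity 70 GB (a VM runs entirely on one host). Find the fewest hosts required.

Total = 65 + 65 + 55 + 55 + 55 + 55 + 50 + 40 + 35 + 30 + 20 = 525 GB.
Lower bound: ⌈525/70⌉ = 8 hosts.
A packing using 9 hosts:
  host 1: 65 = 65
  host 2: 65 = 65
  host 3: 55 = 55
  host 4: 55 = 55
  host 5: 55 = 55
  host 6: 55 = 55
  host 7: 50 + 20 = 70
  host 8: 40 + 30 = 70
  host 9: 35 = 35
No arrangement into 8 hosts stays within capacity, so 9 is optimal.

9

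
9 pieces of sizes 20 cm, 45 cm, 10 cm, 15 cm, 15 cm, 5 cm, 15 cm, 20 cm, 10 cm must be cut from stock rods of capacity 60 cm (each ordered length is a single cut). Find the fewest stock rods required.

3

Total = 45 + 20 + 20 + 15 + 15 + 15 + 10 + 10 + 5 = 155 cm.
Lower bound: ⌈155/60⌉ = 3 stock rods.
A packing using 3 stock rods:
  stock rod 1: 45 + 15 = 60
  stock rod 2: 20 + 20 + 15 + 5 = 60
  stock rod 3: 15 + 10 + 10 = 35
This matches the lower bound, so 3 is optimal.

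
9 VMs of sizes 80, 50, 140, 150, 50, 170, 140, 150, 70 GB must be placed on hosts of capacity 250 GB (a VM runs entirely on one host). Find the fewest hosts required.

Total = 170 + 150 + 150 + 140 + 140 + 80 + 70 + 50 + 50 = 1000 GB.
Lower bound: ⌈1000/250⌉ = 4 hosts.
Also, 5 VMs each exceed 125 GB, and no two of those can share a host, so at least 5 hosts are needed.
A packing using 5 hosts:
  host 1: 170 + 80 = 250
  host 2: 150 + 70 = 220
  host 3: 150 + 50 + 50 = 250
  host 4: 140 = 140
  host 5: 140 = 140
This matches the lower bound, so 5 is optimal.

5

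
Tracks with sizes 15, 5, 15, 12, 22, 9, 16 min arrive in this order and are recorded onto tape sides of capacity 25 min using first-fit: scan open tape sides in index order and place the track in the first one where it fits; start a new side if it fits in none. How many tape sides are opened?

5

  15 → side 1 (new)  [load 15/25]
  5 → side 1  [load 20/25]
  15 → side 2 (new)  [load 15/25]
  12 → side 3 (new)  [load 12/25]
  22 → side 4 (new)  [load 22/25]
  9 → side 2  [load 24/25]
  16 → side 5 (new)  [load 16/25]
5 tape sides opened.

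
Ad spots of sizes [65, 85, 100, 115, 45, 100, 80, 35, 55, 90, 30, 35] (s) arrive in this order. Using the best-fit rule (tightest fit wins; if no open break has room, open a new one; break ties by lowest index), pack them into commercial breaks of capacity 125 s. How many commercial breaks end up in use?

8

  65 → break 1 (new)  [load 65/125]
  85 → break 2 (new)  [load 85/125]
  100 → break 3 (new)  [load 100/125]
  115 → break 4 (new)  [load 115/125]
  45 → break 1  [load 110/125]
  100 → break 5 (new)  [load 100/125]
  80 → break 6 (new)  [load 80/125]
  35 → break 2  [load 120/125]
  55 → break 7 (new)  [load 55/125]
  90 → break 8 (new)  [load 90/125]
  30 → break 8  [load 120/125]
  35 → break 6  [load 115/125]
8 commercial breaks opened.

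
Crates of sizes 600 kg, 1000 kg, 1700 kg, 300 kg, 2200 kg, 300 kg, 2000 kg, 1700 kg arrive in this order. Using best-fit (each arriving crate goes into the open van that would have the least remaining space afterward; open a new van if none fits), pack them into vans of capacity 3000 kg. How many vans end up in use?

5

  600 → van 1 (new)  [load 600/3000]
  1000 → van 1  [load 1600/3000]
  1700 → van 2 (new)  [load 1700/3000]
  300 → van 2  [load 2000/3000]
  2200 → van 3 (new)  [load 2200/3000]
  300 → van 3  [load 2500/3000]
  2000 → van 4 (new)  [load 2000/3000]
  1700 → van 5 (new)  [load 1700/3000]
5 vans opened.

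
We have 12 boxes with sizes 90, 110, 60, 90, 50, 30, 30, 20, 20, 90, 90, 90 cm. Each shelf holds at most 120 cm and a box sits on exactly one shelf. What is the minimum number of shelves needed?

7

Total = 110 + 90 + 90 + 90 + 90 + 90 + 60 + 50 + 30 + 30 + 20 + 20 = 770 cm.
Lower bound: ⌈770/120⌉ = 7 shelves.
A packing using 7 shelves:
  shelf 1: 110 = 110
  shelf 2: 90 + 30 = 120
  shelf 3: 90 + 30 = 120
  shelf 4: 90 + 20 = 110
  shelf 5: 90 + 20 = 110
  shelf 6: 90 = 90
  shelf 7: 60 + 50 = 110
This matches the lower bound, so 7 is optimal.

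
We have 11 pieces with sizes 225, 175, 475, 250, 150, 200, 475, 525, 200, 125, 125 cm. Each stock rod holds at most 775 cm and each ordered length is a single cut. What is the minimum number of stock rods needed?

4

Total = 525 + 475 + 475 + 250 + 225 + 200 + 200 + 175 + 150 + 125 + 125 = 2925 cm.
Lower bound: ⌈2925/775⌉ = 4 stock rods.
A packing using 4 stock rods:
  stock rod 1: 525 + 250 = 775
  stock rod 2: 475 + 225 = 700
  stock rod 3: 475 + 200 = 675
  stock rod 4: 200 + 175 + 150 + 125 + 125 = 775
This matches the lower bound, so 4 is optimal.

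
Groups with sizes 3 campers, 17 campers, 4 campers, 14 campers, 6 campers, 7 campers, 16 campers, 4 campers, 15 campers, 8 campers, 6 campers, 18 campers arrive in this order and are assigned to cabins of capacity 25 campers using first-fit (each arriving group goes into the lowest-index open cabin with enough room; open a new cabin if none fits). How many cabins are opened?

  3 → cabin 1 (new)  [load 3/25]
  17 → cabin 1  [load 20/25]
  4 → cabin 1  [load 24/25]
  14 → cabin 2 (new)  [load 14/25]
  6 → cabin 2  [load 20/25]
  7 → cabin 3 (new)  [load 7/25]
  16 → cabin 3  [load 23/25]
  4 → cabin 2  [load 24/25]
  15 → cabin 4 (new)  [load 15/25]
  8 → cabin 4  [load 23/25]
  6 → cabin 5 (new)  [load 6/25]
  18 → cabin 5  [load 24/25]
5 cabins opened.

5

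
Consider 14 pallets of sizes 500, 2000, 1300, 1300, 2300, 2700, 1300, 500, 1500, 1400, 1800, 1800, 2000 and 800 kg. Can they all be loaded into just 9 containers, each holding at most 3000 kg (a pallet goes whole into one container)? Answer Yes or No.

Yes

A valid assignment using 9 containers:
  container 1: 2700 = 2700
  container 2: 2300 + 500 = 2800
  container 3: 2000 + 800 = 2800
  container 4: 2000 + 500 = 2500
  container 5: 1800 = 1800
  container 6: 1800 = 1800
  container 7: 1500 + 1400 = 2900
  container 8: 1300 + 1300 = 2600
  container 9: 1300 = 1300
Every load is within 3000 kg, so 9 containers suffice.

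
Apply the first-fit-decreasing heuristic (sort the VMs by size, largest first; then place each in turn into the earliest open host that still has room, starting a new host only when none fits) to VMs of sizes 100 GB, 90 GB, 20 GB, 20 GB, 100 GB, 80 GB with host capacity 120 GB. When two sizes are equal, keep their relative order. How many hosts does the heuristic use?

Sorted descending: 100, 100, 90, 80, 20, 20.
  100 → host 1 (new)  [load 100/120]
  100 → host 2 (new)  [load 100/120]
  90 → host 3 (new)  [load 90/120]
  80 → host 4 (new)  [load 80/120]
  20 → host 1  [load 120/120]
  20 → host 2  [load 120/120]
4 hosts opened.

4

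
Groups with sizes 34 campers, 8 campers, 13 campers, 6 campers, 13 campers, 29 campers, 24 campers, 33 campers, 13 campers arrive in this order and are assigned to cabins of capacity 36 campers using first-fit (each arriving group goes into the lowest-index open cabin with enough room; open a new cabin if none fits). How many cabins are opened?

  34 → cabin 1 (new)  [load 34/36]
  8 → cabin 2 (new)  [load 8/36]
  13 → cabin 2  [load 21/36]
  6 → cabin 2  [load 27/36]
  13 → cabin 3 (new)  [load 13/36]
  29 → cabin 4 (new)  [load 29/36]
  24 → cabin 5 (new)  [load 24/36]
  33 → cabin 6 (new)  [load 33/36]
  13 → cabin 3  [load 26/36]
6 cabins opened.

6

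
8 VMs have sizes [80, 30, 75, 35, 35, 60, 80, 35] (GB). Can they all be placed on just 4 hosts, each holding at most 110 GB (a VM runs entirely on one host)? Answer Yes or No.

No

Total = 430 GB; ⌈430/110⌉ = 4.
The bound of 4 does not rule out 4, but exhaustive search shows no assignment into 4 hosts of capacity 110 GB exists — the minimum is 5.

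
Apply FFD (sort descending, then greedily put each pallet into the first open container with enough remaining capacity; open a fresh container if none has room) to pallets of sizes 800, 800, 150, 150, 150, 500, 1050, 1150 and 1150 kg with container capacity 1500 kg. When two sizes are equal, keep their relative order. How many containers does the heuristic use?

Sorted descending: 1150, 1150, 1050, 800, 800, 500, 150, 150, 150.
  1150 → container 1 (new)  [load 1150/1500]
  1150 → container 2 (new)  [load 1150/1500]
  1050 → container 3 (new)  [load 1050/1500]
  800 → container 4 (new)  [load 800/1500]
  800 → container 5 (new)  [load 800/1500]
  500 → container 4  [load 1300/1500]
  150 → container 1  [load 1300/1500]
  150 → container 1  [load 1450/1500]
  150 → container 2  [load 1300/1500]
5 containers opened.

5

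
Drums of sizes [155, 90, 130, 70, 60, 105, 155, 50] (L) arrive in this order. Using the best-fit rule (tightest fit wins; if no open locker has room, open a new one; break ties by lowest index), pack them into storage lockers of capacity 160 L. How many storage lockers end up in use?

  155 → locker 1 (new)  [load 155/160]
  90 → locker 2 (new)  [load 90/160]
  130 → locker 3 (new)  [load 130/160]
  70 → locker 2  [load 160/160]
  60 → locker 4 (new)  [load 60/160]
  105 → locker 5 (new)  [load 105/160]
  155 → locker 6 (new)  [load 155/160]
  50 → locker 5  [load 155/160]
6 storage lockers opened.

6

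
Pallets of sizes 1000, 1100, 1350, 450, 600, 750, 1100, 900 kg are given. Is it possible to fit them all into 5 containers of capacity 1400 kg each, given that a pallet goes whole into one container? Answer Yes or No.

No

Total = 7250 kg; ⌈7250/1400⌉ = 6.
At least 6 containers are required, but only 5 are allowed.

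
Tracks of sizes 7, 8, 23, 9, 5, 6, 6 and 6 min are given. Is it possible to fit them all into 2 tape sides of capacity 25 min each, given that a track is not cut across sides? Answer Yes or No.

No

Total = 70 min; ⌈70/25⌉ = 3.
At least 3 tape sides are required, but only 2 are allowed.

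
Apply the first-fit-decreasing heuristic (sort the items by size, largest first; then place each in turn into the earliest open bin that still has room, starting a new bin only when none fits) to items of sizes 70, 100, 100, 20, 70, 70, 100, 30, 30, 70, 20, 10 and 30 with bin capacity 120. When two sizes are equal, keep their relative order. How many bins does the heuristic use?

7

Sorted descending: 100, 100, 100, 70, 70, 70, 70, 30, 30, 30, 20, 20, 10.
  100 → bin 1 (new)  [load 100/120]
  100 → bin 2 (new)  [load 100/120]
  100 → bin 3 (new)  [load 100/120]
  70 → bin 4 (new)  [load 70/120]
  70 → bin 5 (new)  [load 70/120]
  70 → bin 6 (new)  [load 70/120]
  70 → bin 7 (new)  [load 70/120]
  30 → bin 4  [load 100/120]
  30 → bin 5  [load 100/120]
  30 → bin 6  [load 100/120]
  20 → bin 1  [load 120/120]
  20 → bin 2  [load 120/120]
  10 → bin 3  [load 110/120]
7 bins opened.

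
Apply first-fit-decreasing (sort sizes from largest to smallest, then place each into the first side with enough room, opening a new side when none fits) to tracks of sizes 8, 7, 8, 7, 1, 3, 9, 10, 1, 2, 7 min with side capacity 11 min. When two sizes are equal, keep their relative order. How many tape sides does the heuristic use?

Sorted descending: 10, 9, 8, 8, 7, 7, 7, 3, 2, 1, 1.
  10 → side 1 (new)  [load 10/11]
  9 → side 2 (new)  [load 9/11]
  8 → side 3 (new)  [load 8/11]
  8 → side 4 (new)  [load 8/11]
  7 → side 5 (new)  [load 7/11]
  7 → side 6 (new)  [load 7/11]
  7 → side 7 (new)  [load 7/11]
  3 → side 3  [load 11/11]
  2 → side 2  [load 11/11]
  1 → side 1  [load 11/11]
  1 → side 4  [load 9/11]
7 tape sides opened.

7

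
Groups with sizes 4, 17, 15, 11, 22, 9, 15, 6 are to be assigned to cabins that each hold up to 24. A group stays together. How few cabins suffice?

5

Total = 22 + 17 + 15 + 15 + 11 + 9 + 6 + 4 = 99.
Lower bound: ⌈99/24⌉ = 5 cabins.
A packing using 5 cabins:
  cabin 1: 22 = 22
  cabin 2: 17 + 6 = 23
  cabin 3: 15 + 9 = 24
  cabin 4: 15 + 4 = 19
  cabin 5: 11 = 11
This matches the lower bound, so 5 is optimal.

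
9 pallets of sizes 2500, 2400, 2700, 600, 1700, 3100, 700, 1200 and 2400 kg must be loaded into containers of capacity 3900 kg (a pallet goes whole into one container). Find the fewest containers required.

Total = 3100 + 2700 + 2500 + 2400 + 2400 + 1700 + 1200 + 700 + 600 = 17300 kg.
Lower bound: ⌈17300/3900⌉ = 5 containers.
A packing using 6 containers:
  container 1: 3100 + 700 = 3800
  container 2: 2700 + 1200 = 3900
  container 3: 2500 + 600 = 3100
  container 4: 2400 = 2400
  container 5: 2400 = 2400
  container 6: 1700 = 1700
No arrangement into 5 containers stays within capacity, so 6 is optimal.

6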